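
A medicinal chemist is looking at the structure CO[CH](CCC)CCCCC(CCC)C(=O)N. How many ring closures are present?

In SMILES, each pair of matching ring-closure digits denotes one ring-closing bond; the number of such bonds equals the number of independent rings.
Ring-closure bonds here: 0.

0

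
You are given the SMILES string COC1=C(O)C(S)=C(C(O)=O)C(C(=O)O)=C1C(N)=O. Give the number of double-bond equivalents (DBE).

7

Molecular formula: C10H9NO7S.
DoU = (2C + 2 + N − H − X) / 2, where X is the halogen count and O/S are ignored.
    = (2·10 + 2 + 1 − 9 − 0) / 2 = 14 / 2 = 7.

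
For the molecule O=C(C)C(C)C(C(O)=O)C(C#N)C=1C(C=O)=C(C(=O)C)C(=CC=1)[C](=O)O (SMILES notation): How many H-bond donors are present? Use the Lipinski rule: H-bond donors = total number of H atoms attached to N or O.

Donors: find every N or O and count the H atoms it carries.
  atom 1 (O): bond orders sum to 2 → 0 H
  atom 8 (O): bond orders sum to 1 → 1 H
  atom 9 (O): bond orders sum to 2 → 0 H
  atom 12 (N): bond orders sum to 3 → 0 H
  atom 16 (O): bond orders sum to 2 → 0 H
  atom 19 (O): bond orders sum to 2 → 0 H
  atom 25 (O): bond orders sum to 2 → 0 H
  atom 26 (O): bond orders sum to 1 → 1 H
Lipinski HBD = 2.

2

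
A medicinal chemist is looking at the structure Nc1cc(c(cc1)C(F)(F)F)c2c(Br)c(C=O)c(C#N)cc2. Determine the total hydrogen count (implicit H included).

8

Walk through each heavy atom and fill implicit hydrogens from standard valence (C 4, N 3, O 2, S 2, halogen 1); for lowercase aromatic atoms, an aromatic c carries 1 H when it has two neighbours and 0 H with three, and aromatic n carries 0 H:
  atom 1: N, bond orders sum to 1 (valence 3) → 2 H
  atom 2: aromatic c, 3 neighbours → 0 H
  atom 3: aromatic c, 2 neighbours → 1 H
  atom 4: aromatic c, 3 neighbours → 0 H
  atom 5: aromatic c, 3 neighbours → 0 H
  atom 6: aromatic c, 2 neighbours → 1 H
  atom 7: aromatic c, 2 neighbours → 1 H
  atom 8: C, bond orders sum to 4 (valence 4) → 0 H
  atom 9: F (halogen, monovalent) → 0 H
  atom 10: F (halogen, monovalent) → 0 H
  atom 11: F (halogen, monovalent) → 0 H
  atom 12: aromatic c, 3 neighbours → 0 H
  atom 13: aromatic c, 3 neighbours → 0 H
  atom 14: Br (halogen, monovalent) → 0 H
  atom 15: aromatic c, 3 neighbours → 0 H
  atom 16: C, bond orders sum to 3 (valence 4) → 1 H
  atom 17: O, bond orders sum to 2 (valence 2) → 0 H
  atom 18: aromatic c, 3 neighbours → 0 H
  atom 19: C, bond orders sum to 4 (valence 4) → 0 H
  atom 20: N, bond orders sum to 3 (valence 3) → 0 H
  atom 21: aromatic c, 2 neighbours → 1 H
  atom 22: aromatic c, 2 neighbours → 1 H
Total hydrogens: 8.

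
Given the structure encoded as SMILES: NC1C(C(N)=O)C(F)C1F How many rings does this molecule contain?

1

In SMILES, each pair of matching ring-closure digits denotes one ring-closing bond; the number of such bonds equals the number of independent rings.
Ring-closure bonds here: 1.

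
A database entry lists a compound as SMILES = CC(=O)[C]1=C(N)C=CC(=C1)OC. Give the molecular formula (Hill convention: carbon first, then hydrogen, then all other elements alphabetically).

Walk through each heavy atom and fill implicit hydrogens from standard valence (C 4, N 3, O 2, S 2, halogen 1):
  atom 1: C, bond orders sum to 1 (valence 4) → 3 H
  atom 2: C, bond orders sum to 4 (valence 4) → 0 H
  atom 3: O, bond orders sum to 2 (valence 2) → 0 H
  atom 4: C with explicit H count 0
  atom 5: C, bond orders sum to 4 (valence 4) → 0 H
  atom 6: N, bond orders sum to 1 (valence 3) → 2 H
  atom 7: C, bond orders sum to 3 (valence 4) → 1 H
  atom 8: C, bond orders sum to 3 (valence 4) → 1 H
  atom 9: C, bond orders sum to 4 (valence 4) → 0 H
  atom 10: C, bond orders sum to 3 (valence 4) → 1 H
  atom 11: O, bond orders sum to 2 (valence 2) → 0 H
  atom 12: C, bond orders sum to 1 (valence 4) → 3 H
Totals → C:9, H:11, N:1, O:2.

C9H11NO2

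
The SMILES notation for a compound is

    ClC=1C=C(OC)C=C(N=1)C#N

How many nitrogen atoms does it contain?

Scan the SMILES for N atoms (remember two-letter symbols like Cl and Br are single atoms).
Nitrogen count: 2.

2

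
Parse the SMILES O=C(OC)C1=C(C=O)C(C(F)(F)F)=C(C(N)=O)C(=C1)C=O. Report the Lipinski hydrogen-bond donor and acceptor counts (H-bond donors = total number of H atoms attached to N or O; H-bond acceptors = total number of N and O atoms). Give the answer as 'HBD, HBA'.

2, 6

Donors: find every N or O and count the H atoms it carries.
  atom 1 (O): bond orders sum to 2 → 0 H
  atom 3 (O): bond orders sum to 2 → 0 H
  atom 8 (O): bond orders sum to 2 → 0 H
  atom 16 (N): bond orders sum to 1 → 2 H
  atom 17 (O): bond orders sum to 2 → 0 H
  atom 21 (O): bond orders sum to 2 → 0 H
Lipinski HBD = 2.
Acceptors: N atoms = 1, O atoms = 5 → HBA = 6.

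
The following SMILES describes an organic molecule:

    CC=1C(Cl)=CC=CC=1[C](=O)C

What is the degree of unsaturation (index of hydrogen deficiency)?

5

Molecular formula: C9H9ClO.
DoU = (2C + 2 + N − H − X) / 2, where X is the halogen count and O/S are ignored.
    = (2·9 + 2 + 0 − 9 − 1) / 2 = 10 / 2 = 5.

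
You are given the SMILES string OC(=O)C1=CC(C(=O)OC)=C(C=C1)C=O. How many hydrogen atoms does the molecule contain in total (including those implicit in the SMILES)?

Walk through each heavy atom and fill implicit hydrogens from standard valence (C 4, N 3, O 2, S 2, halogen 1):
  atom 1: O, bond orders sum to 1 (valence 2) → 1 H
  atom 2: C, bond orders sum to 4 (valence 4) → 0 H
  atom 3: O, bond orders sum to 2 (valence 2) → 0 H
  atom 4: C, bond orders sum to 4 (valence 4) → 0 H
  atom 5: C, bond orders sum to 3 (valence 4) → 1 H
  atom 6: C, bond orders sum to 4 (valence 4) → 0 H
  atom 7: C, bond orders sum to 4 (valence 4) → 0 H
  atom 8: O, bond orders sum to 2 (valence 2) → 0 H
  atom 9: O, bond orders sum to 2 (valence 2) → 0 H
  atom 10: C, bond orders sum to 1 (valence 4) → 3 H
  atom 11: C, bond orders sum to 4 (valence 4) → 0 H
  atom 12: C, bond orders sum to 3 (valence 4) → 1 H
  atom 13: C, bond orders sum to 3 (valence 4) → 1 H
  atom 14: C, bond orders sum to 3 (valence 4) → 1 H
  atom 15: O, bond orders sum to 2 (valence 2) → 0 H
Total hydrogens: 8.

8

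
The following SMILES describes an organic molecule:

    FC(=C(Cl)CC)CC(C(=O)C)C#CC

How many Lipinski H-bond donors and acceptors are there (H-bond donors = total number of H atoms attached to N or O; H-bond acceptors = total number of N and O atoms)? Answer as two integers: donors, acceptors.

Donors: find every N or O and count the H atoms it carries.
  atom 10 (O): bond orders sum to 2 → 0 H
Lipinski HBD = 0.
Acceptors: N atoms = 0, O atoms = 1 → HBA = 1.

0, 1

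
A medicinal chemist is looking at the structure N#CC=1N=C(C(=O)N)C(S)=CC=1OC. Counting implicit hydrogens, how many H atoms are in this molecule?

Walk through each heavy atom and fill implicit hydrogens from standard valence (C 4, N 3, O 2, S 2, halogen 1):
  atom 1: N, bond orders sum to 3 (valence 3) → 0 H
  atom 2: C, bond orders sum to 4 (valence 4) → 0 H
  atom 3: C, bond orders sum to 4 (valence 4) → 0 H
  atom 4: N, bond orders sum to 3 (valence 3) → 0 H
  atom 5: C, bond orders sum to 4 (valence 4) → 0 H
  atom 6: C, bond orders sum to 4 (valence 4) → 0 H
  atom 7: O, bond orders sum to 2 (valence 2) → 0 H
  atom 8: N, bond orders sum to 1 (valence 3) → 2 H
  atom 9: C, bond orders sum to 4 (valence 4) → 0 H
  atom 10: S, bond orders sum to 1 (valence 2) → 1 H
  atom 11: C, bond orders sum to 3 (valence 4) → 1 H
  atom 12: C, bond orders sum to 4 (valence 4) → 0 H
  atom 13: O, bond orders sum to 2 (valence 2) → 0 H
  atom 14: C, bond orders sum to 1 (valence 4) → 3 H
Total hydrogens: 7.

7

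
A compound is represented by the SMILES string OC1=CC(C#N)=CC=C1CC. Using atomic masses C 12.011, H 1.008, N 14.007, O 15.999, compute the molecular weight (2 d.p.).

First, the molecular formula is C9H9NO (counting implicit H from valence).
  C: 9 × 12.011 = 108.099
  H: 9 × 1.008 = 9.072
  N: 1 × 14.007 = 14.007
  O: 1 × 15.999 = 15.999
Sum: 9×12.011 + 9×1.008 + 1×14.007 + 1×15.999 = 147.177 → 147.18 g/mol.

147.18 g/mol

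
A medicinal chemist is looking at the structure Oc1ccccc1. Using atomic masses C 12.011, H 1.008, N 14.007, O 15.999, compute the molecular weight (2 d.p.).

94.11 g/mol

First, the molecular formula is C6H6O (counting implicit H from valence).
  C: 6 × 12.011 = 72.066
  H: 6 × 1.008 = 6.048
  O: 1 × 15.999 = 15.999
Sum: 6×12.011 + 6×1.008 + 1×15.999 = 94.113 → 94.11 g/mol.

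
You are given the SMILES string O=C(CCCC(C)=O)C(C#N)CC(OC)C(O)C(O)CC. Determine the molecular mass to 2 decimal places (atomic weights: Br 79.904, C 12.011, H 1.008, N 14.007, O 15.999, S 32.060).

First, the molecular formula is C15H25NO5 (counting implicit H from valence).
  C: 15 × 12.011 = 180.165
  H: 25 × 1.008 = 25.200
  N: 1 × 14.007 = 14.007
  O: 5 × 15.999 = 79.995
Sum: 15×12.011 + 25×1.008 + 1×14.007 + 5×15.999 = 299.367 → 299.37 g/mol.

299.37 g/mol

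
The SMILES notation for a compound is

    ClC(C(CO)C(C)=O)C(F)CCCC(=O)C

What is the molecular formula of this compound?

C11H18ClFO3

Walk through each heavy atom and fill implicit hydrogens from standard valence (C 4, N 3, O 2, S 2, halogen 1):
  atom 1: Cl (halogen, monovalent) → 0 H
  atom 2: C, bond orders sum to 3 (valence 4) → 1 H
  atom 3: C, bond orders sum to 3 (valence 4) → 1 H
  atom 4: C, bond orders sum to 2 (valence 4) → 2 H
  atom 5: O, bond orders sum to 1 (valence 2) → 1 H
  atom 6: C, bond orders sum to 4 (valence 4) → 0 H
  atom 7: C, bond orders sum to 1 (valence 4) → 3 H
  atom 8: O, bond orders sum to 2 (valence 2) → 0 H
  atom 9: C, bond orders sum to 3 (valence 4) → 1 H
  atom 10: F (halogen, monovalent) → 0 H
  atom 11: C, bond orders sum to 2 (valence 4) → 2 H
  atom 12: C, bond orders sum to 2 (valence 4) → 2 H
  atom 13: C, bond orders sum to 2 (valence 4) → 2 H
  atom 14: C, bond orders sum to 4 (valence 4) → 0 H
  atom 15: O, bond orders sum to 2 (valence 2) → 0 H
  atom 16: C, bond orders sum to 1 (valence 4) → 3 H
Totals → C:11, H:18, Cl:1, F:1, O:3.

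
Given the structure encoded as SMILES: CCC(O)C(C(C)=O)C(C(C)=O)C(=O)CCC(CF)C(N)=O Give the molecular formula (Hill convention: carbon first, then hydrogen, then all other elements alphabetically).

Walk through each heavy atom and fill implicit hydrogens from standard valence (C 4, N 3, O 2, S 2, halogen 1):
  atom 1: C, bond orders sum to 1 (valence 4) → 3 H
  atom 2: C, bond orders sum to 2 (valence 4) → 2 H
  atom 3: C, bond orders sum to 3 (valence 4) → 1 H
  atom 4: O, bond orders sum to 1 (valence 2) → 1 H
  atom 5: C, bond orders sum to 3 (valence 4) → 1 H
  atom 6: C, bond orders sum to 4 (valence 4) → 0 H
  atom 7: C, bond orders sum to 1 (valence 4) → 3 H
  atom 8: O, bond orders sum to 2 (valence 2) → 0 H
  atom 9: C, bond orders sum to 3 (valence 4) → 1 H
  atom 10: C, bond orders sum to 4 (valence 4) → 0 H
  atom 11: C, bond orders sum to 1 (valence 4) → 3 H
  atom 12: O, bond orders sum to 2 (valence 2) → 0 H
  atom 13: C, bond orders sum to 4 (valence 4) → 0 H
  atom 14: O, bond orders sum to 2 (valence 2) → 0 H
  atom 15: C, bond orders sum to 2 (valence 4) → 2 H
  atom 16: C, bond orders sum to 2 (valence 4) → 2 H
  atom 17: C, bond orders sum to 3 (valence 4) → 1 H
  atom 18: C, bond orders sum to 2 (valence 4) → 2 H
  atom 19: F (halogen, monovalent) → 0 H
  atom 20: C, bond orders sum to 4 (valence 4) → 0 H
  atom 21: N, bond orders sum to 1 (valence 3) → 2 H
  atom 22: O, bond orders sum to 2 (valence 2) → 0 H
Totals → C:15, H:24, F:1, N:1, O:5.
In Hill order: C15H24FNO5.

C15H24FNO5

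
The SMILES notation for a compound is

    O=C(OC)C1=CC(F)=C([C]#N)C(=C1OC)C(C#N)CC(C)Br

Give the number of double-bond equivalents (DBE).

9

Degree of unsaturation = (number of rings) + (number of π bonds).
Ring closures in the SMILES: 1.
π bonds: 4 double bonds (each 1 DoU), 2 triple bonds (each 2 DoU) → 8 DoU from unsaturation.
Total DoU = 1 + 8 = 9.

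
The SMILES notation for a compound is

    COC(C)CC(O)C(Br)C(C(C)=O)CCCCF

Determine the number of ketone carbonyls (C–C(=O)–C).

1

The ketone motif appears at heavy-atom position 11 in the SMILES.
Other groups present: 1 ether, 1 hydroxyl.
Ketone count: 1.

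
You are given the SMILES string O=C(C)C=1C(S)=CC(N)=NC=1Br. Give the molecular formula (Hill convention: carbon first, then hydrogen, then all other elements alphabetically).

C7H7BrN2OS

Walk through each heavy atom and fill implicit hydrogens from standard valence (C 4, N 3, O 2, S 2, halogen 1):
  atom 1: O, bond orders sum to 2 (valence 2) → 0 H
  atom 2: C, bond orders sum to 4 (valence 4) → 0 H
  atom 3: C, bond orders sum to 1 (valence 4) → 3 H
  atom 4: C, bond orders sum to 4 (valence 4) → 0 H
  atom 5: C, bond orders sum to 4 (valence 4) → 0 H
  atom 6: S, bond orders sum to 1 (valence 2) → 1 H
  atom 7: C, bond orders sum to 3 (valence 4) → 1 H
  atom 8: C, bond orders sum to 4 (valence 4) → 0 H
  atom 9: N, bond orders sum to 1 (valence 3) → 2 H
  atom 10: N, bond orders sum to 3 (valence 3) → 0 H
  atom 11: C, bond orders sum to 4 (valence 4) → 0 H
  atom 12: Br (halogen, monovalent) → 0 H
Totals → C:7, H:7, Br:1, N:2, O:1, S:1.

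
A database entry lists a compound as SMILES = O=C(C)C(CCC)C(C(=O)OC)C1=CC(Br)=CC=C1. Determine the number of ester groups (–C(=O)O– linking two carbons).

1

The ester motif appears at heavy-atom position 9 in the SMILES.
Other groups present: 1 ketone.
Ester count: 1.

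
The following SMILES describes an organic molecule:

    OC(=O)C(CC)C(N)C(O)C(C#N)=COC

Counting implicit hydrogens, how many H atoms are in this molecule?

Walk through each heavy atom and fill implicit hydrogens from standard valence (C 4, N 3, O 2, S 2, halogen 1):
  atom 1: O, bond orders sum to 1 (valence 2) → 1 H
  atom 2: C, bond orders sum to 4 (valence 4) → 0 H
  atom 3: O, bond orders sum to 2 (valence 2) → 0 H
  atom 4: C, bond orders sum to 3 (valence 4) → 1 H
  atom 5: C, bond orders sum to 2 (valence 4) → 2 H
  atom 6: C, bond orders sum to 1 (valence 4) → 3 H
  atom 7: C, bond orders sum to 3 (valence 4) → 1 H
  atom 8: N, bond orders sum to 1 (valence 3) → 2 H
  atom 9: C, bond orders sum to 3 (valence 4) → 1 H
  atom 10: O, bond orders sum to 1 (valence 2) → 1 H
  atom 11: C, bond orders sum to 4 (valence 4) → 0 H
  atom 12: C, bond orders sum to 4 (valence 4) → 0 H
  atom 13: N, bond orders sum to 3 (valence 3) → 0 H
  atom 14: C, bond orders sum to 3 (valence 4) → 1 H
  atom 15: O, bond orders sum to 2 (valence 2) → 0 H
  atom 16: C, bond orders sum to 1 (valence 4) → 3 H
Total hydrogens: 16.

16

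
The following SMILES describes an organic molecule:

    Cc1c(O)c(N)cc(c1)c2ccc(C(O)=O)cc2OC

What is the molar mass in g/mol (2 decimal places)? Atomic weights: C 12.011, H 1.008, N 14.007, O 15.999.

First, the molecular formula is C15H15NO4 (counting implicit H from valence).
  C: 15 × 12.011 = 180.165
  H: 15 × 1.008 = 15.120
  N: 1 × 14.007 = 14.007
  O: 4 × 15.999 = 63.996
Sum: 15×12.011 + 15×1.008 + 1×14.007 + 4×15.999 = 273.288 → 273.29 g/mol.

273.29 g/mol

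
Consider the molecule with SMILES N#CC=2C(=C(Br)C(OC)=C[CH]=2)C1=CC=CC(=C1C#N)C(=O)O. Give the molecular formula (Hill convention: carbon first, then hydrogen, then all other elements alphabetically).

Walk through each heavy atom and fill implicit hydrogens from standard valence (C 4, N 3, O 2, S 2, halogen 1):
  atom 1: N, bond orders sum to 3 (valence 3) → 0 H
  atom 2: C, bond orders sum to 4 (valence 4) → 0 H
  atom 3: C, bond orders sum to 4 (valence 4) → 0 H
  atom 4: C, bond orders sum to 4 (valence 4) → 0 H
  atom 5: C, bond orders sum to 4 (valence 4) → 0 H
  atom 6: Br (halogen, monovalent) → 0 H
  atom 7: C, bond orders sum to 4 (valence 4) → 0 H
  atom 8: O, bond orders sum to 2 (valence 2) → 0 H
  atom 9: C, bond orders sum to 1 (valence 4) → 3 H
  atom 10: C, bond orders sum to 3 (valence 4) → 1 H
  atom 11: C with explicit H count 1
  atom 12: C, bond orders sum to 4 (valence 4) → 0 H
  atom 13: C, bond orders sum to 3 (valence 4) → 1 H
  atom 14: C, bond orders sum to 3 (valence 4) → 1 H
  atom 15: C, bond orders sum to 3 (valence 4) → 1 H
  atom 16: C, bond orders sum to 4 (valence 4) → 0 H
  atom 17: C, bond orders sum to 4 (valence 4) → 0 H
  atom 18: C, bond orders sum to 4 (valence 4) → 0 H
  atom 19: N, bond orders sum to 3 (valence 3) → 0 H
  atom 20: C, bond orders sum to 4 (valence 4) → 0 H
  atom 21: O, bond orders sum to 2 (valence 2) → 0 H
  atom 22: O, bond orders sum to 1 (valence 2) → 1 H
Totals → C:16, H:9, Br:1, N:2, O:3.
In Hill order: C16H9BrN2O3.

C16H9BrN2O3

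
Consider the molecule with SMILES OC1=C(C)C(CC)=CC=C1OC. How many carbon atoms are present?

Count every carbon token in the SMILES (each C, including those in ring-closure positions and inside branches).
Carbon count: 10.

10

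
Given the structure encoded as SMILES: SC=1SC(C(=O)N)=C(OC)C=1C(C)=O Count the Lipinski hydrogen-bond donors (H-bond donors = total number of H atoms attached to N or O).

Donors: find every N or O and count the H atoms it carries.
  atom 6 (O): bond orders sum to 2 → 0 H
  atom 7 (N): bond orders sum to 1 → 2 H
  atom 9 (O): bond orders sum to 2 → 0 H
  atom 14 (O): bond orders sum to 2 → 0 H
Lipinski HBD = 2.

2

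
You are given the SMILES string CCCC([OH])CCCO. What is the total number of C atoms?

Count every carbon token in the SMILES (each C, including those in ring-closure positions and inside branches).
Carbon count: 7.

7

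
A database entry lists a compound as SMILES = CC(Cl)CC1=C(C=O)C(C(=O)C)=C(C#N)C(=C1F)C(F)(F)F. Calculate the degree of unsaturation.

8

Degree of unsaturation = (number of rings) + (number of π bonds).
Ring closures in the SMILES: 1.
π bonds: 5 double bonds (each 1 DoU), 1 triple bond (each 2 DoU) → 7 DoU from unsaturation.
Total DoU = 1 + 7 = 8.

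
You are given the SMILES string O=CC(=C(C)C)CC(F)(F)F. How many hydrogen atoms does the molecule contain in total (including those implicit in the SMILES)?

Walk through each heavy atom and fill implicit hydrogens from standard valence (C 4, N 3, O 2, S 2, halogen 1):
  atom 1: O, bond orders sum to 2 (valence 2) → 0 H
  atom 2: C, bond orders sum to 3 (valence 4) → 1 H
  atom 3: C, bond orders sum to 4 (valence 4) → 0 H
  atom 4: C, bond orders sum to 4 (valence 4) → 0 H
  atom 5: C, bond orders sum to 1 (valence 4) → 3 H
  atom 6: C, bond orders sum to 1 (valence 4) → 3 H
  atom 7: C, bond orders sum to 2 (valence 4) → 2 H
  atom 8: C, bond orders sum to 4 (valence 4) → 0 H
  atom 9: F (halogen, monovalent) → 0 H
  atom 10: F (halogen, monovalent) → 0 H
  atom 11: F (halogen, monovalent) → 0 H
Total hydrogens: 9.

9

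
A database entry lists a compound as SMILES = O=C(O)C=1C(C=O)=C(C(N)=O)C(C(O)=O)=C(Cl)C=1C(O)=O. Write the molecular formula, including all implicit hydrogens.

C11H6ClNO8

Walk through each heavy atom and fill implicit hydrogens from standard valence (C 4, N 3, O 2, S 2, halogen 1):
  atom 1: O, bond orders sum to 2 (valence 2) → 0 H
  atom 2: C, bond orders sum to 4 (valence 4) → 0 H
  atom 3: O, bond orders sum to 1 (valence 2) → 1 H
  atom 4: C, bond orders sum to 4 (valence 4) → 0 H
  atom 5: C, bond orders sum to 4 (valence 4) → 0 H
  atom 6: C, bond orders sum to 3 (valence 4) → 1 H
  atom 7: O, bond orders sum to 2 (valence 2) → 0 H
  atom 8: C, bond orders sum to 4 (valence 4) → 0 H
  atom 9: C, bond orders sum to 4 (valence 4) → 0 H
  atom 10: N, bond orders sum to 1 (valence 3) → 2 H
  atom 11: O, bond orders sum to 2 (valence 2) → 0 H
  atom 12: C, bond orders sum to 4 (valence 4) → 0 H
  atom 13: C, bond orders sum to 4 (valence 4) → 0 H
  atom 14: O, bond orders sum to 1 (valence 2) → 1 H
  atom 15: O, bond orders sum to 2 (valence 2) → 0 H
  atom 16: C, bond orders sum to 4 (valence 4) → 0 H
  atom 17: Cl (halogen, monovalent) → 0 H
  atom 18: C, bond orders sum to 4 (valence 4) → 0 H
  atom 19: C, bond orders sum to 4 (valence 4) → 0 H
  atom 20: O, bond orders sum to 1 (valence 2) → 1 H
  atom 21: O, bond orders sum to 2 (valence 2) → 0 H
Totals → C:11, H:6, Cl:1, N:1, O:8.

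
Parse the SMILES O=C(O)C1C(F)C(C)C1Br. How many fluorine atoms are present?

1

Scan the SMILES for F atoms (remember two-letter symbols like Cl and Br are single atoms).
Fluorine count: 1.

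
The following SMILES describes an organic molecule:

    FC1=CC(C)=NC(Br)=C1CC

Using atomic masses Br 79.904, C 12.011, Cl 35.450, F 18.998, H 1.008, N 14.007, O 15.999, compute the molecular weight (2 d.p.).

218.07 g/mol

First, the molecular formula is C8H9BrFN (counting implicit H from valence).
  Br: 1 × 79.904 = 79.904
  C: 8 × 12.011 = 96.088
  F: 1 × 18.998 = 18.998
  H: 9 × 1.008 = 9.072
  N: 1 × 14.007 = 14.007
Sum: 1×79.904 + 8×12.011 + 1×18.998 + 9×1.008 + 1×14.007 = 218.069 → 218.07 g/mol.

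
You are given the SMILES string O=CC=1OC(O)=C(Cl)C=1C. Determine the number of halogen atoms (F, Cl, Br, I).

1

Halogen atoms appear at heavy-atom position 8 (1×Cl).
Other groups present: 1 aldehyde, 1 hydroxyl.
Halogen count: 1.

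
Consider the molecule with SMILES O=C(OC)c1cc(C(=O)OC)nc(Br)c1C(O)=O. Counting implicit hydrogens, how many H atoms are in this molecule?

Walk through each heavy atom and fill implicit hydrogens from standard valence (C 4, N 3, O 2, S 2, halogen 1); for lowercase aromatic atoms, an aromatic c carries 1 H when it has two neighbours and 0 H with three, and aromatic n carries 0 H:
  atom 1: O, bond orders sum to 2 (valence 2) → 0 H
  atom 2: C, bond orders sum to 4 (valence 4) → 0 H
  atom 3: O, bond orders sum to 2 (valence 2) → 0 H
  atom 4: C, bond orders sum to 1 (valence 4) → 3 H
  atom 5: aromatic c, 3 neighbours → 0 H
  atom 6: aromatic c, 2 neighbours → 1 H
  atom 7: aromatic c, 3 neighbours → 0 H
  atom 8: C, bond orders sum to 4 (valence 4) → 0 H
  atom 9: O, bond orders sum to 2 (valence 2) → 0 H
  atom 10: O, bond orders sum to 2 (valence 2) → 0 H
  atom 11: C, bond orders sum to 1 (valence 4) → 3 H
  atom 12: aromatic n, 2 neighbours → 0 H
  atom 13: aromatic c, 3 neighbours → 0 H
  atom 14: Br (halogen, monovalent) → 0 H
  atom 15: aromatic c, 3 neighbours → 0 H
  atom 16: C, bond orders sum to 4 (valence 4) → 0 H
  atom 17: O, bond orders sum to 1 (valence 2) → 1 H
  atom 18: O, bond orders sum to 2 (valence 2) → 0 H
Total hydrogens: 8.

8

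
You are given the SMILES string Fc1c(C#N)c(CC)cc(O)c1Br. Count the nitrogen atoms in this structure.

1

Scan the SMILES for N atoms (remember two-letter symbols like Cl and Br are single atoms).
Nitrogen count: 1.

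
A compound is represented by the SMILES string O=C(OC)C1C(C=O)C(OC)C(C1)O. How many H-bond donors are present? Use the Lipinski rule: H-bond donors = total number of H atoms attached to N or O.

Donors: find every N or O and count the H atoms it carries.
  atom 1 (O): bond orders sum to 2 → 0 H
  atom 3 (O): bond orders sum to 2 → 0 H
  atom 8 (O): bond orders sum to 2 → 0 H
  atom 10 (O): bond orders sum to 2 → 0 H
  atom 14 (O): bond orders sum to 1 → 1 H
Lipinski HBD = 1.

1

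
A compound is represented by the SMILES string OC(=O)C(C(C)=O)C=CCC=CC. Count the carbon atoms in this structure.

Count every carbon token in the SMILES (each C, including those in ring-closure positions and inside branches).
Carbon count: 10.

10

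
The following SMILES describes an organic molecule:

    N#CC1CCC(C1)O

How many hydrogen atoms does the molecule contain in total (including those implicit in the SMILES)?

Walk through each heavy atom and fill implicit hydrogens from standard valence (C 4, N 3, O 2, S 2, halogen 1):
  atom 1: N, bond orders sum to 3 (valence 3) → 0 H
  atom 2: C, bond orders sum to 4 (valence 4) → 0 H
  atom 3: C, bond orders sum to 3 (valence 4) → 1 H
  atom 4: C, bond orders sum to 2 (valence 4) → 2 H
  atom 5: C, bond orders sum to 2 (valence 4) → 2 H
  atom 6: C, bond orders sum to 3 (valence 4) → 1 H
  atom 7: C, bond orders sum to 2 (valence 4) → 2 H
  atom 8: O, bond orders sum to 1 (valence 2) → 1 H
Total hydrogens: 9.

9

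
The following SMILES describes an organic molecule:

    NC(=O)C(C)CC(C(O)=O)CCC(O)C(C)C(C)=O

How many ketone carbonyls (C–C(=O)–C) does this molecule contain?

1

The ketone motif appears at heavy-atom position 17 in the SMILES.
Other groups present: 1 amide, 1 carboxylic acid, 1 hydroxyl.
Ketone count: 1.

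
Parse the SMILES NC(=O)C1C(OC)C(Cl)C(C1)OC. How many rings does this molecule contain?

1

In SMILES, each pair of matching ring-closure digits denotes one ring-closing bond; the number of such bonds equals the number of independent rings.
Ring-closure bonds here: 1.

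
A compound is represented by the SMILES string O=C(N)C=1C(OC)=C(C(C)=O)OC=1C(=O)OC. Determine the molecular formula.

Walk through each heavy atom and fill implicit hydrogens from standard valence (C 4, N 3, O 2, S 2, halogen 1):
  atom 1: O, bond orders sum to 2 (valence 2) → 0 H
  atom 2: C, bond orders sum to 4 (valence 4) → 0 H
  atom 3: N, bond orders sum to 1 (valence 3) → 2 H
  atom 4: C, bond orders sum to 4 (valence 4) → 0 H
  atom 5: C, bond orders sum to 4 (valence 4) → 0 H
  atom 6: O, bond orders sum to 2 (valence 2) → 0 H
  atom 7: C, bond orders sum to 1 (valence 4) → 3 H
  atom 8: C, bond orders sum to 4 (valence 4) → 0 H
  atom 9: C, bond orders sum to 4 (valence 4) → 0 H
  atom 10: C, bond orders sum to 1 (valence 4) → 3 H
  atom 11: O, bond orders sum to 2 (valence 2) → 0 H
  atom 12: O, bond orders sum to 2 (valence 2) → 0 H
  atom 13: C, bond orders sum to 4 (valence 4) → 0 H
  atom 14: C, bond orders sum to 4 (valence 4) → 0 H
  atom 15: O, bond orders sum to 2 (valence 2) → 0 H
  atom 16: O, bond orders sum to 2 (valence 2) → 0 H
  atom 17: C, bond orders sum to 1 (valence 4) → 3 H
Totals → C:10, H:11, N:1, O:6.

C10H11NO6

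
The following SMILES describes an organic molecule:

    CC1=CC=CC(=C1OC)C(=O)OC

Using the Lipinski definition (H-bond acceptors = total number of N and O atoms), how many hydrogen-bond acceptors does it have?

3

N atoms: 0; O atoms: 3.
Lipinski HBA = 0 + 3 = 3.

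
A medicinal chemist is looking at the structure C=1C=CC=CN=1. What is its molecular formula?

C5H5N

Walk through each heavy atom and fill implicit hydrogens from standard valence (C 4, N 3, O 2, S 2, halogen 1):
  atom 1: C, bond orders sum to 3 (valence 4) → 1 H
  atom 2: C, bond orders sum to 3 (valence 4) → 1 H
  atom 3: C, bond orders sum to 3 (valence 4) → 1 H
  atom 4: C, bond orders sum to 3 (valence 4) → 1 H
  atom 5: C, bond orders sum to 3 (valence 4) → 1 H
  atom 6: N, bond orders sum to 3 (valence 3) → 0 H
Totals → C:5, H:5, N:1.
In Hill order: C5H5N.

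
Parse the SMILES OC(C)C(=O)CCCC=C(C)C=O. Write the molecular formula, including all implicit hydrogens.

C10H16O3

Walk through each heavy atom and fill implicit hydrogens from standard valence (C 4, N 3, O 2, S 2, halogen 1):
  atom 1: O, bond orders sum to 1 (valence 2) → 1 H
  atom 2: C, bond orders sum to 3 (valence 4) → 1 H
  atom 3: C, bond orders sum to 1 (valence 4) → 3 H
  atom 4: C, bond orders sum to 4 (valence 4) → 0 H
  atom 5: O, bond orders sum to 2 (valence 2) → 0 H
  atom 6: C, bond orders sum to 2 (valence 4) → 2 H
  atom 7: C, bond orders sum to 2 (valence 4) → 2 H
  atom 8: C, bond orders sum to 2 (valence 4) → 2 H
  atom 9: C, bond orders sum to 3 (valence 4) → 1 H
  atom 10: C, bond orders sum to 4 (valence 4) → 0 H
  atom 11: C, bond orders sum to 1 (valence 4) → 3 H
  atom 12: C, bond orders sum to 3 (valence 4) → 1 H
  atom 13: O, bond orders sum to 2 (valence 2) → 0 H
Totals → C:10, H:16, O:3.
In Hill order: C10H16O3.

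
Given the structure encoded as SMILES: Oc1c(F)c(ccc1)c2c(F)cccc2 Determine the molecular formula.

Walk through each heavy atom and fill implicit hydrogens from standard valence (C 4, N 3, O 2, S 2, halogen 1); for lowercase aromatic atoms, an aromatic c carries 1 H when it has two neighbours and 0 H with three, and aromatic n carries 0 H:
  atom 1: O, bond orders sum to 1 (valence 2) → 1 H
  atom 2: aromatic c, 3 neighbours → 0 H
  atom 3: aromatic c, 3 neighbours → 0 H
  atom 4: F (halogen, monovalent) → 0 H
  atom 5: aromatic c, 3 neighbours → 0 H
  atom 6: aromatic c, 2 neighbours → 1 H
  atom 7: aromatic c, 2 neighbours → 1 H
  atom 8: aromatic c, 2 neighbours → 1 H
  atom 9: aromatic c, 3 neighbours → 0 H
  atom 10: aromatic c, 3 neighbours → 0 H
  atom 11: F (halogen, monovalent) → 0 H
  atom 12: aromatic c, 2 neighbours → 1 H
  atom 13: aromatic c, 2 neighbours → 1 H
  atom 14: aromatic c, 2 neighbours → 1 H
  atom 15: aromatic c, 2 neighbours → 1 H
Totals → C:12, H:8, F:2, O:1.
In Hill order: C12H8F2O.

C12H8F2O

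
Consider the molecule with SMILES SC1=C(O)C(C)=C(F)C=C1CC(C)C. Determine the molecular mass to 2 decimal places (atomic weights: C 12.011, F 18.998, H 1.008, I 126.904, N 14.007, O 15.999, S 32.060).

214.30 g/mol

First, the molecular formula is C11H15FOS (counting implicit H from valence).
  C: 11 × 12.011 = 132.121
  F: 1 × 18.998 = 18.998
  H: 15 × 1.008 = 15.120
  O: 1 × 15.999 = 15.999
  S: 1 × 32.060 = 32.060
Sum: 11×12.011 + 1×18.998 + 15×1.008 + 1×15.999 + 1×32.060 = 214.298 → 214.30 g/mol.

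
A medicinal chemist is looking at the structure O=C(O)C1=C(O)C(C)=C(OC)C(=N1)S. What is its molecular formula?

Walk through each heavy atom and fill implicit hydrogens from standard valence (C 4, N 3, O 2, S 2, halogen 1):
  atom 1: O, bond orders sum to 2 (valence 2) → 0 H
  atom 2: C, bond orders sum to 4 (valence 4) → 0 H
  atom 3: O, bond orders sum to 1 (valence 2) → 1 H
  atom 4: C, bond orders sum to 4 (valence 4) → 0 H
  atom 5: C, bond orders sum to 4 (valence 4) → 0 H
  atom 6: O, bond orders sum to 1 (valence 2) → 1 H
  atom 7: C, bond orders sum to 4 (valence 4) → 0 H
  atom 8: C, bond orders sum to 1 (valence 4) → 3 H
  atom 9: C, bond orders sum to 4 (valence 4) → 0 H
  atom 10: O, bond orders sum to 2 (valence 2) → 0 H
  atom 11: C, bond orders sum to 1 (valence 4) → 3 H
  atom 12: C, bond orders sum to 4 (valence 4) → 0 H
  atom 13: N, bond orders sum to 3 (valence 3) → 0 H
  atom 14: S, bond orders sum to 1 (valence 2) → 1 H
Totals → C:8, H:9, N:1, O:4, S:1.
In Hill order: C8H9NO4S.

C8H9NO4S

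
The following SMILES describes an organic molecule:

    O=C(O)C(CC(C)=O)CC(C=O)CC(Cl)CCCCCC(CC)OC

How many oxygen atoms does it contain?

5

Scan the SMILES for O atoms (remember two-letter symbols like Cl and Br are single atoms).
Oxygen count: 5.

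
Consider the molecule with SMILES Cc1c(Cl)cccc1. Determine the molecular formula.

Walk through each heavy atom and fill implicit hydrogens from standard valence (C 4, N 3, O 2, S 2, halogen 1); for lowercase aromatic atoms, an aromatic c carries 1 H when it has two neighbours and 0 H with three, and aromatic n carries 0 H:
  atom 1: C, bond orders sum to 1 (valence 4) → 3 H
  atom 2: aromatic c, 3 neighbours → 0 H
  atom 3: aromatic c, 3 neighbours → 0 H
  atom 4: Cl (halogen, monovalent) → 0 H
  atom 5: aromatic c, 2 neighbours → 1 H
  atom 6: aromatic c, 2 neighbours → 1 H
  atom 7: aromatic c, 2 neighbours → 1 H
  atom 8: aromatic c, 2 neighbours → 1 H
Totals → C:7, H:7, Cl:1.

C7H7Cl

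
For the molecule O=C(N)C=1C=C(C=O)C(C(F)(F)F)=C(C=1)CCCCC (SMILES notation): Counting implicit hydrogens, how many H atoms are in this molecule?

16

Walk through each heavy atom and fill implicit hydrogens from standard valence (C 4, N 3, O 2, S 2, halogen 1):
  atom 1: O, bond orders sum to 2 (valence 2) → 0 H
  atom 2: C, bond orders sum to 4 (valence 4) → 0 H
  atom 3: N, bond orders sum to 1 (valence 3) → 2 H
  atom 4: C, bond orders sum to 4 (valence 4) → 0 H
  atom 5: C, bond orders sum to 3 (valence 4) → 1 H
  atom 6: C, bond orders sum to 4 (valence 4) → 0 H
  atom 7: C, bond orders sum to 3 (valence 4) → 1 H
  atom 8: O, bond orders sum to 2 (valence 2) → 0 H
  atom 9: C, bond orders sum to 4 (valence 4) → 0 H
  atom 10: C, bond orders sum to 4 (valence 4) → 0 H
  atom 11: F (halogen, monovalent) → 0 H
  atom 12: F (halogen, monovalent) → 0 H
  atom 13: F (halogen, monovalent) → 0 H
  atom 14: C, bond orders sum to 4 (valence 4) → 0 H
  atom 15: C, bond orders sum to 3 (valence 4) → 1 H
  atom 16: C, bond orders sum to 2 (valence 4) → 2 H
  atom 17: C, bond orders sum to 2 (valence 4) → 2 H
  atom 18: C, bond orders sum to 2 (valence 4) → 2 H
  atom 19: C, bond orders sum to 2 (valence 4) → 2 H
  atom 20: C, bond orders sum to 1 (valence 4) → 3 H
Total hydrogens: 16.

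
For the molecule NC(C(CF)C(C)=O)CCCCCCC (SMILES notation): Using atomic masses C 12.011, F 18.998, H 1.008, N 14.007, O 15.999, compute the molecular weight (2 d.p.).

First, the molecular formula is C12H24FNO (counting implicit H from valence).
  C: 12 × 12.011 = 144.132
  F: 1 × 18.998 = 18.998
  H: 24 × 1.008 = 24.192
  N: 1 × 14.007 = 14.007
  O: 1 × 15.999 = 15.999
Sum: 12×12.011 + 1×18.998 + 24×1.008 + 1×14.007 + 1×15.999 = 217.328 → 217.33 g/mol.

217.33 g/mol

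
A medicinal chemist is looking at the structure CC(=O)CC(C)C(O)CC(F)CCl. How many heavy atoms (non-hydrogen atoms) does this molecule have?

Every atom symbol written in the SMILES (organic subset) is one heavy atom; implicit H are not written.
Heavy atoms by element → C:9, Cl:1, F:1, O:2.
Total: 13.

13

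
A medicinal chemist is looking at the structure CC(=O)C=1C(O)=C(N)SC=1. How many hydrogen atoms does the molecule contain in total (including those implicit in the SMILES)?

7

Walk through each heavy atom and fill implicit hydrogens from standard valence (C 4, N 3, O 2, S 2, halogen 1):
  atom 1: C, bond orders sum to 1 (valence 4) → 3 H
  atom 2: C, bond orders sum to 4 (valence 4) → 0 H
  atom 3: O, bond orders sum to 2 (valence 2) → 0 H
  atom 4: C, bond orders sum to 4 (valence 4) → 0 H
  atom 5: C, bond orders sum to 4 (valence 4) → 0 H
  atom 6: O, bond orders sum to 1 (valence 2) → 1 H
  atom 7: C, bond orders sum to 4 (valence 4) → 0 H
  atom 8: N, bond orders sum to 1 (valence 3) → 2 H
  atom 9: S, bond orders sum to 2 (valence 2) → 0 H
  atom 10: C, bond orders sum to 3 (valence 4) → 1 H
Total hydrogens: 7.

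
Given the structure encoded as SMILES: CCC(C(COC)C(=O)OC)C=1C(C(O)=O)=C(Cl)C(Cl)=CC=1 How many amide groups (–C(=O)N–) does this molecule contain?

0

Scan the SMILES for the amide motif — none present.
Groups that are present: 1 carboxylic acid, 1 ester, 1 ether.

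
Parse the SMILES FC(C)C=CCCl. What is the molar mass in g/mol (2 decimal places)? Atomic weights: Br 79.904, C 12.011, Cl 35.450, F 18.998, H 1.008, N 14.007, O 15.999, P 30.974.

First, the molecular formula is C5H8ClF (counting implicit H from valence).
  C: 5 × 12.011 = 60.055
  Cl: 1 × 35.450 = 35.450
  F: 1 × 18.998 = 18.998
  H: 8 × 1.008 = 8.064
Sum: 5×12.011 + 1×35.450 + 1×18.998 + 8×1.008 = 122.567 → 122.57 g/mol.

122.57 g/mol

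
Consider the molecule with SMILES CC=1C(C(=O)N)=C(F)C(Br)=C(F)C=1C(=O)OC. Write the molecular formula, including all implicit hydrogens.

Walk through each heavy atom and fill implicit hydrogens from standard valence (C 4, N 3, O 2, S 2, halogen 1):
  atom 1: C, bond orders sum to 1 (valence 4) → 3 H
  atom 2: C, bond orders sum to 4 (valence 4) → 0 H
  atom 3: C, bond orders sum to 4 (valence 4) → 0 H
  atom 4: C, bond orders sum to 4 (valence 4) → 0 H
  atom 5: O, bond orders sum to 2 (valence 2) → 0 H
  atom 6: N, bond orders sum to 1 (valence 3) → 2 H
  atom 7: C, bond orders sum to 4 (valence 4) → 0 H
  atom 8: F (halogen, monovalent) → 0 H
  atom 9: C, bond orders sum to 4 (valence 4) → 0 H
  atom 10: Br (halogen, monovalent) → 0 H
  atom 11: C, bond orders sum to 4 (valence 4) → 0 H
  atom 12: F (halogen, monovalent) → 0 H
  atom 13: C, bond orders sum to 4 (valence 4) → 0 H
  atom 14: C, bond orders sum to 4 (valence 4) → 0 H
  atom 15: O, bond orders sum to 2 (valence 2) → 0 H
  atom 16: O, bond orders sum to 2 (valence 2) → 0 H
  atom 17: C, bond orders sum to 1 (valence 4) → 3 H
Totals → C:10, H:8, Br:1, F:2, N:1, O:3.

C10H8BrF2NO3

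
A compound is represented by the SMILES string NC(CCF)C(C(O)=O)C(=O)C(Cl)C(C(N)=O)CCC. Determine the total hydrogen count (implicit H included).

Walk through each heavy atom and fill implicit hydrogens from standard valence (C 4, N 3, O 2, S 2, halogen 1):
  atom 1: N, bond orders sum to 1 (valence 3) → 2 H
  atom 2: C, bond orders sum to 3 (valence 4) → 1 H
  atom 3: C, bond orders sum to 2 (valence 4) → 2 H
  atom 4: C, bond orders sum to 2 (valence 4) → 2 H
  atom 5: F (halogen, monovalent) → 0 H
  atom 6: C, bond orders sum to 3 (valence 4) → 1 H
  atom 7: C, bond orders sum to 4 (valence 4) → 0 H
  atom 8: O, bond orders sum to 1 (valence 2) → 1 H
  atom 9: O, bond orders sum to 2 (valence 2) → 0 H
  atom 10: C, bond orders sum to 4 (valence 4) → 0 H
  atom 11: O, bond orders sum to 2 (valence 2) → 0 H
  atom 12: C, bond orders sum to 3 (valence 4) → 1 H
  atom 13: Cl (halogen, monovalent) → 0 H
  atom 14: C, bond orders sum to 3 (valence 4) → 1 H
  atom 15: C, bond orders sum to 4 (valence 4) → 0 H
  atom 16: N, bond orders sum to 1 (valence 3) → 2 H
  atom 17: O, bond orders sum to 2 (valence 2) → 0 H
  atom 18: C, bond orders sum to 2 (valence 4) → 2 H
  atom 19: C, bond orders sum to 2 (valence 4) → 2 H
  atom 20: C, bond orders sum to 1 (valence 4) → 3 H
Total hydrogens: 20.

20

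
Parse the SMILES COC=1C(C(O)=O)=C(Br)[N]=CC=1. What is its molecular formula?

C7H6BrNO3

Walk through each heavy atom and fill implicit hydrogens from standard valence (C 4, N 3, O 2, S 2, halogen 1):
  atom 1: C, bond orders sum to 1 (valence 4) → 3 H
  atom 2: O, bond orders sum to 2 (valence 2) → 0 H
  atom 3: C, bond orders sum to 4 (valence 4) → 0 H
  atom 4: C, bond orders sum to 4 (valence 4) → 0 H
  atom 5: C, bond orders sum to 4 (valence 4) → 0 H
  atom 6: O, bond orders sum to 1 (valence 2) → 1 H
  atom 7: O, bond orders sum to 2 (valence 2) → 0 H
  atom 8: C, bond orders sum to 4 (valence 4) → 0 H
  atom 9: Br (halogen, monovalent) → 0 H
  atom 10: N with explicit H count 0
  atom 11: C, bond orders sum to 3 (valence 4) → 1 H
  atom 12: C, bond orders sum to 3 (valence 4) → 1 H
Totals → C:7, H:6, Br:1, N:1, O:3.
In Hill order: C7H6BrNO3.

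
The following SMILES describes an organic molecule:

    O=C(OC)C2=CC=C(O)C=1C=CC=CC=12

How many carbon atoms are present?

Count every carbon token in the SMILES (each C, including those in ring-closure positions and inside branches).
Carbon count: 12.

12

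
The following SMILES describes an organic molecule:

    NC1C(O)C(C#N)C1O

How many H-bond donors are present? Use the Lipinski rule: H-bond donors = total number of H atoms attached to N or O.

4

Donors: find every N or O and count the H atoms it carries.
  atom 1 (N): bond orders sum to 1 → 2 H
  atom 4 (O): bond orders sum to 1 → 1 H
  atom 7 (N): bond orders sum to 3 → 0 H
  atom 9 (O): bond orders sum to 1 → 1 H
Lipinski HBD = 4.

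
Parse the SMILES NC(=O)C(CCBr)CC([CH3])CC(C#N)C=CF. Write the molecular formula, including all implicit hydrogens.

Walk through each heavy atom and fill implicit hydrogens from standard valence (C 4, N 3, O 2, S 2, halogen 1):
  atom 1: N, bond orders sum to 1 (valence 3) → 2 H
  atom 2: C, bond orders sum to 4 (valence 4) → 0 H
  atom 3: O, bond orders sum to 2 (valence 2) → 0 H
  atom 4: C, bond orders sum to 3 (valence 4) → 1 H
  atom 5: C, bond orders sum to 2 (valence 4) → 2 H
  atom 6: C, bond orders sum to 2 (valence 4) → 2 H
  atom 7: Br (halogen, monovalent) → 0 H
  atom 8: C, bond orders sum to 2 (valence 4) → 2 H
  atom 9: C, bond orders sum to 3 (valence 4) → 1 H
  atom 10: C with explicit H count 3
  atom 11: C, bond orders sum to 2 (valence 4) → 2 H
  atom 12: C, bond orders sum to 3 (valence 4) → 1 H
  atom 13: C, bond orders sum to 4 (valence 4) → 0 H
  atom 14: N, bond orders sum to 3 (valence 3) → 0 H
  atom 15: C, bond orders sum to 3 (valence 4) → 1 H
  atom 16: C, bond orders sum to 3 (valence 4) → 1 H
  atom 17: F (halogen, monovalent) → 0 H
Totals → C:12, H:18, Br:1, F:1, N:2, O:1.
In Hill order: C12H18BrFN2O.

C12H18BrFN2O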